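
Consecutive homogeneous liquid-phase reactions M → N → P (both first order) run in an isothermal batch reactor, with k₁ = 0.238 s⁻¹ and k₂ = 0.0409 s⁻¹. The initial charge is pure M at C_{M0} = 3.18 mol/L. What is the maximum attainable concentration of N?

2.21 mol/L

For a first-order series the maximum intermediate yield is C_{N,max}/C_{M0} = (k₁/k₂)^[k₂/(k₂−k₁)].
= (0.238/0.0409)^(0.0409/(0.0409−0.238)) = (5.819)^(-0.2075) = 0.6939.
C_{N,max} = 0.6939×3.18 = 2.21 mol/L.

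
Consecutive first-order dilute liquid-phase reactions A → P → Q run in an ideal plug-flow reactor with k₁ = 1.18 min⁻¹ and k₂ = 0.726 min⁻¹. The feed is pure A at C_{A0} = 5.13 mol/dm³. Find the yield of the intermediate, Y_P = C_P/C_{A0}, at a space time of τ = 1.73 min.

0.403

The intermediate concentration in a first-order A→B→C sequence is C_P = k₁C_{A0}(e^(−k₁τ) − e^(−k₂τ))/(k₂−k₁).
e^(−k₁τ) = e^(−1.18×1.73) = e^(−2.041) = 0.1298; e^(−k₂τ) = e^(−1.256) = 0.2848.
C_P = 1.18×5.13/(0.726−1.18) × (0.1298−0.2848) = (-13.33)×(-0.1549) = 2.066 mol/dm³.
Y_P = C_P/C_{A0} = 2.066/5.13 = 0.403.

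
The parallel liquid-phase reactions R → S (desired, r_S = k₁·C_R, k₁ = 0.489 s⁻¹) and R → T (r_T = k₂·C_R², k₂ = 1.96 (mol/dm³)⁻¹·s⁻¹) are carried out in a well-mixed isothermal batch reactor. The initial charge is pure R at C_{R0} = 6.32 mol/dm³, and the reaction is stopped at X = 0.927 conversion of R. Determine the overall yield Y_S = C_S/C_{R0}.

0.0878

C_R = C_{R0}(1−X) = 0.4614 mol/dm³.
Along a PFR/batch, dC_S/dC_R = −r_S/(r_S+r_T) = −k₁/(k₁+k₂·C_R).
Integrating from C_{R0} to C_R: C_S = (0.489/1.96)·ln[(0.489+1.96·6.32)/(0.489+1.96·0.461)] = 0.2495·ln(12.88/1.393) = 0.5548 mol/dm³.
Y_S = C_S/C_{R0} = 0.5548/6.32 = 0.0878.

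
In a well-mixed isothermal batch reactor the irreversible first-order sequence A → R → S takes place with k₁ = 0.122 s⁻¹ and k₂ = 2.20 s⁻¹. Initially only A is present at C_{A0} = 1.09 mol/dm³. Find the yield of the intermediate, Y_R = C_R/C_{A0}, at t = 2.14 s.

0.0447

For first-order series with pure A initially, C_R(t) = k₁C_{A0}/(k₂−k₁)·(e^(−k₁t) − e^(−k₂t)).
e^(−k₁t) = e^(−0.122×2.14) = e^(−0.2611) = 0.7702; e^(−k₂t) = e^(−4.708) = 0.009023.
C_R = 0.122×1.09/(2.20−0.122) × (0.7702−0.009023) = 0.06399×0.7612 = 0.04871 mol/dm³.
Y_R = C_R/C_{A0} = 0.04871/1.09 = 0.0447.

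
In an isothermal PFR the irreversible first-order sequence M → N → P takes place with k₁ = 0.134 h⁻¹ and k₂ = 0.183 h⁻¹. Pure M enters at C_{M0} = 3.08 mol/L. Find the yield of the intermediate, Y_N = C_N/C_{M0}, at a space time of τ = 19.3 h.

For first-order series with pure M initially, C_N(τ) = k₁C_{M0}/(k₂−k₁)·(e^(−k₁τ) − e^(−k₂τ)).
e^(−k₁τ) = e^(−0.134×19.3) = e^(−2.586) = 0.07531; e^(−k₂τ) = e^(−3.532) = 0.02925.
C_N = 0.134×3.08/(0.183−0.134) × (0.07531−0.02925) = 8.423×0.04606 = 0.3879 mol/L.
Y_N = C_N/C_{M0} = 0.3879/3.08 = 0.126.

0.126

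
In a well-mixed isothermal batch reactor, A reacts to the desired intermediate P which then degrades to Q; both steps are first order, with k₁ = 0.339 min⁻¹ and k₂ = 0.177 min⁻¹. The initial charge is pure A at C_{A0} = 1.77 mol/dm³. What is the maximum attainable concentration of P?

0.870 mol/dm³

For a first-order series the maximum intermediate yield is C_{P,max}/C_{A0} = (k₁/k₂)^[k₂/(k₂−k₁)].
= (0.339/0.177)^(0.177/(0.177−0.339)) = (1.915)^(-1.093) = 0.4916.
C_{P,max} = 0.4916×1.77 = 0.870 mol/dm³.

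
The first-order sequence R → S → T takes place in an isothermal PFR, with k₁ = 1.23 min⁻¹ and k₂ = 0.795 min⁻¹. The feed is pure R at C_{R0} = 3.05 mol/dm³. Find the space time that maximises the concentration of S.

1.00 min

For first-order series the maximum of C_S occurs at τ_opt = ln(k₂/k₁)/(k₂−k₁).
= ln(0.795/1.23)/(0.795−1.23) = ln(0.6463)/-0.4350 = -0.4364/-0.4350 = 1.00 min.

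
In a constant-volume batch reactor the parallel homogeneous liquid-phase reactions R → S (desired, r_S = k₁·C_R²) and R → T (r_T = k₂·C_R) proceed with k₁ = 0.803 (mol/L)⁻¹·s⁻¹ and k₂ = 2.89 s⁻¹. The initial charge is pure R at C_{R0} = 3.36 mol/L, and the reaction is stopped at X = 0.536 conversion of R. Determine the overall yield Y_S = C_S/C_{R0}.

0.215

C_R = C_{R0}(1−X) = 1.559 mol/L.
Along a PFR/batch, dC_T/dC_R = −r_T/(r_S+r_T) = −k₂/(k₂+k₁·C_R).
Integrating from C_{R0} to C_R: C_T = (2.89/0.803)·ln[(2.89+0.803·3.36)/(2.89+0.803·1.56)] = 3.599·ln(5.588/4.142) = 1.078 mol/L.
Then C_S = (C_{R0}−C_R) − C_T = 1.801 − 1.078 = 0.7231 mol/L.
Y_S = C_S/C_{R0} = 0.7231/3.36 = 0.215.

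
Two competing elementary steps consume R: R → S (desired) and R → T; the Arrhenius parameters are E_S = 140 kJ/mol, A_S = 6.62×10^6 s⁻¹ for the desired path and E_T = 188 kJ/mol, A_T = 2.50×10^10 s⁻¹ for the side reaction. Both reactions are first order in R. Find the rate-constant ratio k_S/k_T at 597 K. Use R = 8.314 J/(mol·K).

4.20

k_S/k_T = (A_S/A_T)·exp[−(E_S−E_T)/(RT)] = (A_S/A_T)·exp[(E_T−E_S)/(RT)].
(E_T−E_S)/(RT) = (188−140)×10³/(8.314×597) = 48000/4963 = 9.671.
k_S/k_T = (6.62×10^6/2.50×10^10)·exp(9.671) = 2.648×10^-4 × 15846 = 4.20.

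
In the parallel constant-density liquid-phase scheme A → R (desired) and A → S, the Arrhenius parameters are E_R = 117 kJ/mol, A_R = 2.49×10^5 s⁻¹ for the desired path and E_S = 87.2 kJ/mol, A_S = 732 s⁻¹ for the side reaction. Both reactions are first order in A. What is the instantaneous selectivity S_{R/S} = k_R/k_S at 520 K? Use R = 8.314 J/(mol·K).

k_R/k_S = (A_R/A_S)·exp[−(E_R−E_S)/(RT)] = (A_R/A_S)·exp[(E_S−E_R)/(RT)].
(E_S−E_R)/(RT) = (87.2−117)×10³/(8.314×520) = -29800/4323 = -6.893.
k_R/k_S = (2.49×10^5/732)·exp(-6.893) = 340.2 × 0.001015 = 0.345.
Since E_R > E_S, raising the temperature improves selectivity toward R.

0.345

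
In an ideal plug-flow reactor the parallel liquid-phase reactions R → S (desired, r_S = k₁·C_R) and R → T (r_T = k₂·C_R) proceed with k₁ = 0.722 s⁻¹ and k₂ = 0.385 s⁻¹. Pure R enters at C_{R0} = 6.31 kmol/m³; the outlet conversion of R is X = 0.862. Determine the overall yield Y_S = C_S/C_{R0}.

C_R = C_{R0}(1−X) = 0.8708 kmol/m³.
Both paths are first order in R, so the instantaneous fraction to S is constant: dC_S/d(−C_R) = k₁/(k₁+k₂) = 0.6522.
C_S = 0.6522·(C_{R0}−C_R) = 0.6522×5.439 = 3.55 kmol/m³.
Y_S = C_S/C_{R0} = 3.548/6.31 = 0.562.

0.562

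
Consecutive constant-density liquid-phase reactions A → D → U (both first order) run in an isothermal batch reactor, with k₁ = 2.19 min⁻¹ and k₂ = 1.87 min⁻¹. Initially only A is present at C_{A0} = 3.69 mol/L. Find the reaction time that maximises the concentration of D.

The intermediate peaks when r₁ = r₂, i.e. k₁e^(−k₁t) = k₂e^(−k₂t), giving t_opt = ln(k₂/k₁)/(k₂−k₁).
= ln(1.87/2.19)/(1.87−2.19) = ln(0.8539)/-0.3200 = -0.1580/-0.3200 = 0.494 min.

0.494 min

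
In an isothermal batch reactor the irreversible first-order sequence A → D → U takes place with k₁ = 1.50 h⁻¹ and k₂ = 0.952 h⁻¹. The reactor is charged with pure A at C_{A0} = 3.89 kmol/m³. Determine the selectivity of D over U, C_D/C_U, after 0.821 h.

Solving the coupled first-order balances gives C_D(t) = [k₁/(k₂−k₁)]·C_{A0}·(e^(−k₁t) − e^(−k₂t)).
e^(−k₁t) = e^(−1.50×0.821) = e^(−1.232) = 0.2919; e^(−k₂t) = e^(−0.7816) = 0.4577.
C_D = 1.50×3.89/(0.952−1.50) × (0.2919−0.4577) = (-10.65)×(-0.1658) = 1.766 kmol/m³.
C_A = C_{A0}e^(−k₁t) = 1.135 kmol/m³, so C_U = C_{A0}−C_A−C_D = 0.9890 kmol/m³; C_D/C_U = 1.79.

1.79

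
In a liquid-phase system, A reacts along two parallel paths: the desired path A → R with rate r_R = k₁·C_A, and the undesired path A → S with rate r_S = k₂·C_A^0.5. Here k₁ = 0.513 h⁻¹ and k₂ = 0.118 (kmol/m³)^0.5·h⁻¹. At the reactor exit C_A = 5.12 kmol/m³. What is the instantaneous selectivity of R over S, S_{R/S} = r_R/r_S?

9.84

S_{R/S} = r_R/r_S = (k₁·C_A)/(k₂·C_A^0.5) = (k₁/k₂)·C_A^0.5.
= (0.513×5.120) / (0.118×5.120^0.5) = 2.627/0.2670 = 9.84.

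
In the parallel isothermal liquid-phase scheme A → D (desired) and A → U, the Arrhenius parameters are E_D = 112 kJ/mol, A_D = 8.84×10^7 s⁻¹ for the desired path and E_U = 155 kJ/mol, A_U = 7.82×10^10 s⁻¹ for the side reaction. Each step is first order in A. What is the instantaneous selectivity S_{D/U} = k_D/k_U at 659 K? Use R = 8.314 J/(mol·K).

2.90

Since both paths have the same order in A, the concentration cancels and S_{D/U} = k_D/k_U = (A_D/A_U)·exp[(E_U−E_D)/(RT)].
(E_U−E_D)/(RT) = (155−112)×10³/(8.314×659) = 43000/5479 = 7.848.
k_D/k_U = (8.84×10^7/7.82×10^10)·exp(7.848) = 0.001130 × 2561 = 2.90.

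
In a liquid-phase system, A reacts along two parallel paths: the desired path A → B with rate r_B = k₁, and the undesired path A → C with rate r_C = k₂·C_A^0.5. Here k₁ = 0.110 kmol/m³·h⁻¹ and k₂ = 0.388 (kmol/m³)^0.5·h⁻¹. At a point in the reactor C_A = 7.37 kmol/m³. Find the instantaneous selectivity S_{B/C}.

S_{B/C} = r_B/r_C = (k₁)/(k₂·C_A^0.5) = (k₁/k₂)·C_A^-0.5.
= (0.110) / (0.388×7.370^0.5) = 0.1100/1.053 = 0.104.
The undesired path is higher order in A, so low C_A (CSTR or dilute feed) favours B.

0.104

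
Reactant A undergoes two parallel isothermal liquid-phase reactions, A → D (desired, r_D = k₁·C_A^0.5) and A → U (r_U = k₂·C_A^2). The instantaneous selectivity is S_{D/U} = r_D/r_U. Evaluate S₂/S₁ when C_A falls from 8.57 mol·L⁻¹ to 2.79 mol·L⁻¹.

S_{D/U} = (k₁/k₂)·C_A^-1.5, so S₂/S₁ = (C_{A,2}/C_{A,1})^-1.5.
= (2.79/8.57)^(-1.5) = (0.3256)^(-1.5) = 5.38.

5.38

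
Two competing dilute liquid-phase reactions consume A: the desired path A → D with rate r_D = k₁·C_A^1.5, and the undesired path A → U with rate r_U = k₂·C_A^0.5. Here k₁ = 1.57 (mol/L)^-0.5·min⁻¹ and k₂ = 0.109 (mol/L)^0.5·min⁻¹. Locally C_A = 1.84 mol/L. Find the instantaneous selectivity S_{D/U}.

26.5

S_{D/U} = r_D/r_U = (k₁·C_A^1.5)/(k₂·C_A^0.5) = (k₁/k₂)·C_A.
= (1.57×1.840^1.5) / (0.109×1.840^0.5) = 3.919/0.1479 = 26.5.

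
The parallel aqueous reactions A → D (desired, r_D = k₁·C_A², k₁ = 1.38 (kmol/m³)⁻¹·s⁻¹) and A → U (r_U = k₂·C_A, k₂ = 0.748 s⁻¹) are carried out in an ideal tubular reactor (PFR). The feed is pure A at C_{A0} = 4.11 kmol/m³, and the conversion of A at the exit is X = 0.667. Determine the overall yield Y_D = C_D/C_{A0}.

C_A = C_{A0}(1−X) = 1.369 kmol/m³.
Along a PFR/batch, dC_U/dC_A = −r_U/(r_D+r_U) = −k₂/(k₂+k₁·C_A).
Integrating from C_{A0} to C_A: C_U = (0.748/1.38)·ln[(0.748+1.38·4.11)/(0.748+1.38·1.37)] = 0.5420·ln(6.420/2.637) = 0.4823 kmol/m³.
Then C_D = (C_{A0}−C_A) − C_U = 2.741 − 0.4823 = 2.259 kmol/m³.
Y_D = C_D/C_{A0} = 2.259/4.11 = 0.550.

0.550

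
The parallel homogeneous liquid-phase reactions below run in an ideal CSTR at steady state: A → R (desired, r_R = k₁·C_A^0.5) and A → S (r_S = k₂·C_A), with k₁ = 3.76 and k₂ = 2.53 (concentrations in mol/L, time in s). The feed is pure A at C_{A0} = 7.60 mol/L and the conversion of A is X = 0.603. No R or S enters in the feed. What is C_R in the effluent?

Exit C_A = C_{A0}(1−X) = 7.60×0.397 = 3.017 mol/L.
A CSTR operates uniformly at the exit composition, giving r_R = 6.531 and r_S = 7.634 (each k·C_A^n at C_A = 3.017).
Fraction of consumed A going to R: r_R/(r_R+r_S) = 0.4611.
C_R = 0.4611·C_{A0}·X = 0.4611×7.60×0.603 = 2.11 mol/L.

2.11 mol/L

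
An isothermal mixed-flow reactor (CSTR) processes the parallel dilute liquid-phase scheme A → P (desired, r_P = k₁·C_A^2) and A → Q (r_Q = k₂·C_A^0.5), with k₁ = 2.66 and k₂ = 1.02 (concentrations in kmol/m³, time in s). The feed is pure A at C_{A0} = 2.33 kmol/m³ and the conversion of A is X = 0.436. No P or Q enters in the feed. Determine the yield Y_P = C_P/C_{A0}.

0.348

Exit C_A = C_{A0}(1−X) = 2.33×0.564 = 1.314 kmol/m³.
Rates in a CSTR are evaluated at the outlet concentration: r_P = 2.66×1.314^2 = 4.594, r_Q = 1.02×1.314^0.5 = 1.169.
Fraction of consumed A going to P: r_P/(r_P+r_Q) = 0.7971.
C_P = 0.7971·C_{A0}·X = 0.7971×2.33×0.436 = 0.810 kmol/m³; Y_P = C_P/C_{A0} = 0.348.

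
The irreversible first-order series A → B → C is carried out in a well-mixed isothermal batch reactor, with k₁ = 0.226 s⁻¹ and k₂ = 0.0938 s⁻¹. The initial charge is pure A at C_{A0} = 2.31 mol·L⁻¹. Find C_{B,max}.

For a first-order series the maximum intermediate yield is C_{B,max}/C_{A0} = (k₁/k₂)^[k₂/(k₂−k₁)].
= (0.226/0.0938)^(0.0938/(0.0938−0.226)) = (2.409)^(-0.7095) = 0.5358.
C_{B,max} = 0.5358×2.31 = 1.24 mol·L⁻¹.

1.24 mol·L⁻¹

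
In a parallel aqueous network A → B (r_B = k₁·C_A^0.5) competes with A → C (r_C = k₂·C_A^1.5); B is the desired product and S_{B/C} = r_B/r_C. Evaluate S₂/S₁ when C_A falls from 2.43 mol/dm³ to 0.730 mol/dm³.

3.33

S_{B/C} = (k₁/k₂)·C_A⁻¹, so S₂/S₁ = (C_{A,2}/C_{A,1})⁻¹.
= 2.43/0.730 = 3.33.
Selectivity toward B rises as C_A falls — low-concentration operation is favoured.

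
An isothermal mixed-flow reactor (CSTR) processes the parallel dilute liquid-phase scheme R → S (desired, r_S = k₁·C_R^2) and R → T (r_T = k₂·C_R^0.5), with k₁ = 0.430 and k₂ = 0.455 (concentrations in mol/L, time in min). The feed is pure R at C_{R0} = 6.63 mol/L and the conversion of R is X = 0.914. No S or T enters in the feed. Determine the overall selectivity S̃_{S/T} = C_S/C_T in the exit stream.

0.407

Exit C_R = C_{R0}(1−X) = 6.63×0.0860 = 0.5702 mol/L.
Rates in a CSTR are evaluated at the outlet concentration: r_S = 0.430×0.5702^2 = 0.1398, r_T = 0.455×0.5702^0.5 = 0.3436.
Overall selectivity = C_S/C_T = r_Sτ/(r_Tτ) = r_S/r_T = 0.407.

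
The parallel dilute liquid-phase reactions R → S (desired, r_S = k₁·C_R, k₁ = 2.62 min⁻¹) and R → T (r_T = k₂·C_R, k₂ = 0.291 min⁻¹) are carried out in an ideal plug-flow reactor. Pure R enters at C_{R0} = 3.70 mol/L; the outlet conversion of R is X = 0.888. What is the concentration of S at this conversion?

C_R = C_{R0}(1−X) = 0.4144 mol/L.
Both paths are first order in R, so the instantaneous fraction to S is constant: dC_S/d(−C_R) = k₁/(k₁+k₂) = 0.9000.
C_S = 0.9000·(C_{R0}−C_R) = 0.9000×3.286 = 2.96 mol/L.

2.96 mol/L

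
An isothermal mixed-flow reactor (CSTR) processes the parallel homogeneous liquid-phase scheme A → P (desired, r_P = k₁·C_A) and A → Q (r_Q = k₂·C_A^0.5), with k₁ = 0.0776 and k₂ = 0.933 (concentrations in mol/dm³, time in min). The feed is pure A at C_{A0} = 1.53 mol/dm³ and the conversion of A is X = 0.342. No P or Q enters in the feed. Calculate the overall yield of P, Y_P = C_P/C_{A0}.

0.0263

Exit C_A = C_{A0}(1−X) = 1.53×0.658 = 1.007 mol/dm³.
A CSTR operates uniformly at the exit composition, giving r_P = 0.07812 and r_Q = 0.9361 (each k·C_A^n at C_A = 1.007).
Fraction of consumed A going to P: r_P/(r_P+r_Q) = 0.07702.
C_P = 0.07702·C_{A0}·X = 0.07702×1.53×0.342 = 0.0403 mol/dm³; Y_P = C_P/C_{A0} = 0.0263.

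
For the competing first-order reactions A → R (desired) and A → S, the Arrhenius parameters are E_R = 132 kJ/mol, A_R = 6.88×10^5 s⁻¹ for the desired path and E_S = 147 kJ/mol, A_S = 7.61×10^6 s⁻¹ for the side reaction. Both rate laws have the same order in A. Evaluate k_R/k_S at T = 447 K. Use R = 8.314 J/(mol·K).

With equal orders, S_{R/S} = k_R/k_S = (A_R/A_S)·exp[(E_S−E_R)/(RT)].
(E_S−E_R)/(RT) = (147−132)×10³/(8.314×447) = 15000/3716 = 4.036.
k_R/k_S = (6.88×10^5/7.61×10^6)·exp(4.036) = 0.09041 × 56.61 = 5.12.
Since E_R < E_S, lowering the temperature improves selectivity toward R.

5.12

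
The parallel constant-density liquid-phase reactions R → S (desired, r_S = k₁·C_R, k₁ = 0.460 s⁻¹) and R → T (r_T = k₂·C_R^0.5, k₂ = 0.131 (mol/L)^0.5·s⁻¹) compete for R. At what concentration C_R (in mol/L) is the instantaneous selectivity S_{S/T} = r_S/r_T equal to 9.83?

S_{S/T} = (k₁/k₂)·C_R^0.5 ⇒ C_R = (S·k₂/k₁)^(2).
= (9.83×0.131/0.460)^(2) = (2.799)^(2) = 7.84 mol/L.

7.84 mol/L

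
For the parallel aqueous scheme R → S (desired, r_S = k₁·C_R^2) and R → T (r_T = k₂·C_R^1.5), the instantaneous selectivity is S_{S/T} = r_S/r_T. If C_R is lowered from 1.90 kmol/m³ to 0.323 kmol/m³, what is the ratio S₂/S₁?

S_{S/T} = (k₁/k₂)·C_R^0.5, so S₂/S₁ = (C_{R,2}/C_{R,1})^0.5.
= (0.323/1.90)^0.5 = (0.1700)^0.5 = 0.412.

0.412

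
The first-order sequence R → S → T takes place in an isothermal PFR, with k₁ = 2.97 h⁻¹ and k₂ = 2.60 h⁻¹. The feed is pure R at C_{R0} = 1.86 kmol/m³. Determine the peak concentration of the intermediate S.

At the optimum, C_{S,max}/C_{R0} = (k₁/k₂)^[k₂/(k₂−k₁)].
= (2.97/2.60)^(2.60/(2.60−2.97)) = (1.142)^(-7.027) = 0.3926.
C_{S,max} = 0.3926×1.86 = 0.730 kmol/m³.

0.730 kmol/m³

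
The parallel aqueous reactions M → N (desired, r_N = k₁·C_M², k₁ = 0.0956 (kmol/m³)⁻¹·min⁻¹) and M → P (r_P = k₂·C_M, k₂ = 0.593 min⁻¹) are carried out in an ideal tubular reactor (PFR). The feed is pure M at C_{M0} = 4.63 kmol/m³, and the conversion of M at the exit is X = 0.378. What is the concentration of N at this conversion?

0.657 kmol/m³

C_M = C_{M0}(1−X) = 2.880 kmol/m³.
Along a PFR/batch, dC_P/dC_M = −r_P/(r_N+r_P) = −k₂/(k₂+k₁·C_M).
Integrating from C_{M0} to C_M: C_P = (0.593/0.0956)·ln[(0.593+0.0956·4.63)/(0.593+0.0956·2.88)] = 6.203·ln(1.036/0.8683) = 1.093 kmol/m³.
Then C_N = (C_{M0}−C_M) − C_P = 1.750 − 1.093 = 0.6571 kmol/m³.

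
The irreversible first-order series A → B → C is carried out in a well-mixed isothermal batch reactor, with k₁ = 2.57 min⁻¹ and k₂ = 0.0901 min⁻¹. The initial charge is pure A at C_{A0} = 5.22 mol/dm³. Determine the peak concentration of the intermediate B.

4.62 mol/dm³

Evaluating C_B at t_opt = ln(k₂/k₁)/(k₂−k₁) gives C_{B,max}/C_{A0} = (k₁/k₂)^[k₂/(k₂−k₁)].
= (2.57/0.0901)^(0.0901/(0.0901−2.57)) = (28.52)^(-0.03633) = 0.8854.
C_{B,max} = 0.8854×5.22 = 4.62 mol/dm³.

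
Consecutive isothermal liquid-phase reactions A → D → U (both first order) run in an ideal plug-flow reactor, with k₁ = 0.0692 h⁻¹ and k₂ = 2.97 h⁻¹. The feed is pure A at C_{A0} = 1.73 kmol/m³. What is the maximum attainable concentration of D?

At the optimum, C_{D,max}/C_{A0} = (k₁/k₂)^[k₂/(k₂−k₁)].
= (0.0692/2.97)^(2.97/(2.97−0.0692)) = (0.02330)^(1.024) = 0.02130.
C_{D,max} = 0.02130×1.73 = 0.0369 kmol/m³.

0.0369 kmol/m³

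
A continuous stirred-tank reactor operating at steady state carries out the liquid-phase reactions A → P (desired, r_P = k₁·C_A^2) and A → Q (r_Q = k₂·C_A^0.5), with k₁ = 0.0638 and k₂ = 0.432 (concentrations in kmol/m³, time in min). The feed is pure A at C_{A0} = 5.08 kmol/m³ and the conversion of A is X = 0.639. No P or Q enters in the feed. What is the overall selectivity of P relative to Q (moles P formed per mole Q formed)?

0.367

Exit C_A = C_{A0}(1−X) = 5.08×0.361 = 1.834 kmol/m³.
A CSTR operates uniformly at the exit composition, giving r_P = 0.2146 and r_Q = 0.5850 (each k·C_A^n at C_A = 1.834).
Overall selectivity = C_P/C_Q = r_Pτ/(r_Qτ) = r_P/r_Q = 0.367.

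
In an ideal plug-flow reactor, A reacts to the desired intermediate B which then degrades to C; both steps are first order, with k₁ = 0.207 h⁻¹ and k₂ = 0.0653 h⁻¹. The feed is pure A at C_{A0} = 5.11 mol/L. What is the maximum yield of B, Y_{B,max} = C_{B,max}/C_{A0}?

For a first-order series the maximum intermediate yield is C_{B,max}/C_{A0} = (k₁/k₂)^[k₂/(k₂−k₁)].
= (0.207/0.0653)^(0.0653/(0.0653−0.207)) = (3.170)^(-0.4608) = 0.5876.

0.588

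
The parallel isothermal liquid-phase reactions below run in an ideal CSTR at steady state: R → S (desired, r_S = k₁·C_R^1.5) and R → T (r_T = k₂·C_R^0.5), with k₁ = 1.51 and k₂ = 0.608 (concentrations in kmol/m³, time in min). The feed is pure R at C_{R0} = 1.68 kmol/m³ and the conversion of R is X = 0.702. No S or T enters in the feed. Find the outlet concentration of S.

Exit C_R = C_{R0}(1−X) = 1.68×0.298 = 0.5006 kmol/m³.
A CSTR operates uniformly at the exit composition, giving r_S = 0.5349 and r_T = 0.4302 (each k·C_R^n at C_R = 0.5006).
Fraction of consumed R going to S: r_S/(r_S+r_T) = 0.5542.
C_S = 0.5542·C_{R0}·X = 0.5542×1.68×0.702 = 0.654 kmol/m³.

0.654 kmol/m³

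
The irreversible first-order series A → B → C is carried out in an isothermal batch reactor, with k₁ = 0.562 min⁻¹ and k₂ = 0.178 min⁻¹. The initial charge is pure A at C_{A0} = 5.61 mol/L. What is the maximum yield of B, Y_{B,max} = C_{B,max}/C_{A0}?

0.587

At the optimum, C_{B,max}/C_{A0} = (k₁/k₂)^[k₂/(k₂−k₁)].
= (0.562/0.178)^(0.178/(0.178−0.562)) = (3.157)^(-0.4635) = 0.5869.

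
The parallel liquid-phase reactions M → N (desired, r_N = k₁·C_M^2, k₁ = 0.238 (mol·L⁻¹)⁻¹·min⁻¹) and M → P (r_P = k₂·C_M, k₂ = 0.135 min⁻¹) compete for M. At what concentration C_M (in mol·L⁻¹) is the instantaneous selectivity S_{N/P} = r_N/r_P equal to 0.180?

0.102 mol·L⁻¹

S_{N/P} = (k₁/k₂)·C_M ⇒ C_M = S·k₂/k₁.
= 0.180×0.135/0.238 = 0.102 mol·L⁻¹.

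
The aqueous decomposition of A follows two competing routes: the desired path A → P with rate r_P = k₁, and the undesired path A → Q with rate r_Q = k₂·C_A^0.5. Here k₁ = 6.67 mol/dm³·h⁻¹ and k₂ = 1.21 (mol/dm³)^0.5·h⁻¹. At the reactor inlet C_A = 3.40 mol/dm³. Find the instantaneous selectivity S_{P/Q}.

S_{P/Q} = r_P/r_Q = (k₁)/(k₂·C_A^0.5) = (k₁/k₂)·C_A^-0.5.
= (6.67) / (1.21×3.400^0.5) = 6.670/2.231 = 2.99.
The undesired path is higher order in A, so low C_A (CSTR or dilute feed) favours P.

2.99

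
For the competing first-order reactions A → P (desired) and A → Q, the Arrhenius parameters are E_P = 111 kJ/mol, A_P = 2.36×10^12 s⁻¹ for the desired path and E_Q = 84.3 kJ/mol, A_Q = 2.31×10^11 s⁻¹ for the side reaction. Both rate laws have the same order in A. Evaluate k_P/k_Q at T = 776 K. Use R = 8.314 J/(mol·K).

0.163

With equal orders, S_{P/Q} = k_P/k_Q = (A_P/A_Q)·exp[(E_Q−E_P)/(RT)].
(E_Q−E_P)/(RT) = (84.3−111)×10³/(8.314×776) = -26700/6452 = -4.138.
k_P/k_Q = (2.36×10^12/2.31×10^11)·exp(-4.138) = 10.22 × 0.01595 = 0.163.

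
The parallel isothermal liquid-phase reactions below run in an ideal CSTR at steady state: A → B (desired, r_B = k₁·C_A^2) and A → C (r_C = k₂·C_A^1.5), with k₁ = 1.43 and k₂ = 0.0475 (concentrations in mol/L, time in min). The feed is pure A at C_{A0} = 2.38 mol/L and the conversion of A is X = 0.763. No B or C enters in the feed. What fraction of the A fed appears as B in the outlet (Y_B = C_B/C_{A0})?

Exit C_A = C_{A0}(1−X) = 2.38×0.237 = 0.5641 mol/L.
Rates in a CSTR are evaluated at the outlet concentration: r_B = 1.43×0.5641^2 = 0.4550, r_C = 0.0475×0.5641^1.5 = 0.02012.
Fraction of consumed A going to B: r_B/(r_B+r_C) = 0.9576.
C_B = 0.9576·C_{A0}·X = 0.9576×2.38×0.763 = 1.74 mol/L; Y_B = C_B/C_{A0} = 0.731.

0.731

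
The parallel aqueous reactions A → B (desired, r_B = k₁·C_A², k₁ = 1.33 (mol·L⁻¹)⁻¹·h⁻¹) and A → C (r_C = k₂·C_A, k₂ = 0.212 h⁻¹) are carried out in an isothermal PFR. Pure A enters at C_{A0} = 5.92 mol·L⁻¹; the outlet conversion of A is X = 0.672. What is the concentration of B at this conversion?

C_A = C_{A0}(1−X) = 1.942 mol·L⁻¹.
Along a PFR/batch, dC_C/dC_A = −r_C/(r_B+r_C) = −k₂/(k₂+k₁·C_A).
Integrating from C_{A0} to C_A: C_C = (0.212/1.33)·ln[(0.212+1.33·5.92)/(0.212+1.33·1.94)] = 0.1594·ln(8.086/2.795) = 0.1693 mol·L⁻¹.
Then C_B = (C_{A0}−C_A) − C_C = 3.978 − 0.1693 = 3.809 mol·L⁻¹.

3.81 mol·L⁻¹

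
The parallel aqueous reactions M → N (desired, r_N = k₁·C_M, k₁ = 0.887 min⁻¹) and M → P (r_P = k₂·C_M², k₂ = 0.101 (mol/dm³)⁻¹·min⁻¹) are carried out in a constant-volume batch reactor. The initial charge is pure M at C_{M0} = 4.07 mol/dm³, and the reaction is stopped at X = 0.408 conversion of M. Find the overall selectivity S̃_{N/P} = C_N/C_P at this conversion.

C_M = C_{M0}(1−X) = 2.409 mol/dm³.
Along a PFR/batch, dC_N/dC_M = −r_N/(r_N+r_P) = −k₁/(k₁+k₂·C_M).
Integrating from C_{M0} to C_M: C_N = (0.887/0.101)·ln[(0.887+0.101·4.07)/(0.887+0.101·2.41)] = 8.782·ln(1.298/1.130) = 1.215 mol/dm³.
C_P = (C_{M0}−C_M)−C_N = 0.4456 mol/dm³; S̃_{N/P} = 1.215/0.4456 = 2.73.

2.73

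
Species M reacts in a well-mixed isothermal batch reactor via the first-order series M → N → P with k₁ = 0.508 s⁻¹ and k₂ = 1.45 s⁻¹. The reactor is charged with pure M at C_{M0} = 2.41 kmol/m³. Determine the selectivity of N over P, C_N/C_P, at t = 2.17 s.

For first-order series with pure M initially, C_N(t) = k₁C_{M0}/(k₂−k₁)·(e^(−k₁t) − e^(−k₂t)).
e^(−k₁t) = e^(−0.508×2.17) = e^(−1.102) = 0.3321; e^(−k₂t) = e^(−3.146) = 0.04300.
C_N = 0.508×2.41/(1.45−0.508) × (0.3321−0.04300) = 1.300×0.2891 = 0.3757 kmol/m³.
C_M = C_{M0}e^(−k₁t) = 0.8003 kmol/m³, so C_P = C_{M0}−C_M−C_N = 1.234 kmol/m³; C_N/C_P = 0.304.

0.304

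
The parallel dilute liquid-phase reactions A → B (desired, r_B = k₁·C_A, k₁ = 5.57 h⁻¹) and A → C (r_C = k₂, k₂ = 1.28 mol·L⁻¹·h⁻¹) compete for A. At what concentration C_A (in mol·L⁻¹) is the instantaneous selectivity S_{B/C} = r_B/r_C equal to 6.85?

1.57 mol·L⁻¹

S_{B/C} = (k₁/k₂)·C_A ⇒ C_A = S·k₂/k₁.
= 6.85×1.28/5.57 = 1.57 mol·L⁻¹.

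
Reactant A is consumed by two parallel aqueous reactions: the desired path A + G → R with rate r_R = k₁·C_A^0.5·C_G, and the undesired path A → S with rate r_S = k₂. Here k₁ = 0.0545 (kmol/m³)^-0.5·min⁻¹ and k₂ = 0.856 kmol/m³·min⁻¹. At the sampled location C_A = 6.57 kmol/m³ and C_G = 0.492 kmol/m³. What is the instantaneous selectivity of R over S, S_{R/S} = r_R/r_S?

0.0803

S_{R/S} = r_R/r_S = (k₁·C_A^0.5·C_G)/(k₂) = (k₁/k₂)·C_A^0.5·C_G.
= (0.0545×6.570^0.5×0.4920) / (0.856) = 0.06873/0.8560 = 0.0803.
Since the desired path is higher order in A, keeping C_A high (PFR or concentrated feed) favours R.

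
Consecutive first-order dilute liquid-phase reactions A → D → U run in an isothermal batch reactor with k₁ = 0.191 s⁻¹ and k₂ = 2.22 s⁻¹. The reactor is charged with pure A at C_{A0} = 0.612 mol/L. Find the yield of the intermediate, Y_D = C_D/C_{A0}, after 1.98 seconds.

0.0633

Solving the coupled first-order balances gives C_D(t) = [k₁/(k₂−k₁)]·C_{A0}·(e^(−k₁t) − e^(−k₂t)).
e^(−k₁t) = e^(−0.191×1.98) = e^(−0.3782) = 0.6851; e^(−k₂t) = e^(−4.396) = 0.01233.
C_D = 0.191×0.612/(2.22−0.191) × (0.6851−0.01233) = 0.05761×0.6728 = 0.03876 mol/L.
Y_D = C_D/C_{A0} = 0.03876/0.612 = 0.0633.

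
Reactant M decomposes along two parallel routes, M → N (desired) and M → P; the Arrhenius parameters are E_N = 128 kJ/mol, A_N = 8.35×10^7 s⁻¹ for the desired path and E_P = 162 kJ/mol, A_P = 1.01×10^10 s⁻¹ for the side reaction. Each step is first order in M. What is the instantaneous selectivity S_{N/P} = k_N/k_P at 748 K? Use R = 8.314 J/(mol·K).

1.96

With equal orders, S_{N/P} = k_N/k_P = (A_N/A_P)·exp[(E_P−E_N)/(RT)].
(E_P−E_N)/(RT) = (162−128)×10³/(8.314×748) = 34000/6219 = 5.467.
k_N/k_P = (8.35×10^7/1.01×10^10)·exp(5.467) = 0.008267 × 236.8 = 1.96.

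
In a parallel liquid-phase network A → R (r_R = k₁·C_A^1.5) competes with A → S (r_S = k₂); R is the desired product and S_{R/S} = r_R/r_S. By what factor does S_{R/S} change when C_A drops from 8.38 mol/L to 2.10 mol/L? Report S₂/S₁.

0.125

S_{R/S} = (k₁/k₂)·C_A^1.5, so S₂/S₁ = (C_{A,2}/C_{A,1})^1.5.
= (2.10/8.38)^1.5 = (0.2506)^1.5 = 0.125.
Selectivity toward R falls as C_A falls — high-concentration operation is favoured.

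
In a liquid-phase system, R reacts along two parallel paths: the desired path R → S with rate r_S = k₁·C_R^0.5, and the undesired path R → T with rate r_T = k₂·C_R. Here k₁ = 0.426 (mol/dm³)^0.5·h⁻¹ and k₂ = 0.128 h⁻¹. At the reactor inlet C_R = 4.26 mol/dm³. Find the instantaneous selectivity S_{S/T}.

1.61

S_{S/T} = r_S/r_T = (k₁·C_R^0.5)/(k₂·C_R) = (k₁/k₂)·C_R^-0.5.
= (0.426×4.260^0.5) / (0.128×4.260) = 0.8793/0.5453 = 1.61.
The undesired path is higher order in R, so low C_R (CSTR or dilute feed) favours S.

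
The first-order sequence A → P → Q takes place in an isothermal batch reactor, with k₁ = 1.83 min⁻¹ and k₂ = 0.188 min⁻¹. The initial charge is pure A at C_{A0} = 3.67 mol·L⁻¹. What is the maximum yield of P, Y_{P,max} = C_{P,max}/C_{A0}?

0.771

At the optimum, C_{P,max}/C_{A0} = (k₁/k₂)^[k₂/(k₂−k₁)].
= (1.83/0.188)^(0.188/(0.188−1.83)) = (9.734)^(-0.1145) = 0.7706.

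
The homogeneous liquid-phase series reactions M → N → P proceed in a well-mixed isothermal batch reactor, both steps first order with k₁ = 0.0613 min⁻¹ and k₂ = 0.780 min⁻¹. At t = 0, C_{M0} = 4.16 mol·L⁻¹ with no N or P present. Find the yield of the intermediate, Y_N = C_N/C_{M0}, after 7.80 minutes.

The intermediate concentration in a first-order A→B→C sequence is C_N = k₁C_{M0}(e^(−k₁t) − e^(−k₂t))/(k₂−k₁).
e^(−k₁t) = e^(−0.0613×7.80) = e^(−0.4781) = 0.6199; e^(−k₂t) = e^(−6.084) = 0.002279.
C_N = 0.0613×4.16/(0.780−0.0613) × (0.6199−0.002279) = 0.3548×0.6177 = 0.2192 mol·L⁻¹.
Y_N = C_N/C_{M0} = 0.2192/4.16 = 0.0527.

0.0527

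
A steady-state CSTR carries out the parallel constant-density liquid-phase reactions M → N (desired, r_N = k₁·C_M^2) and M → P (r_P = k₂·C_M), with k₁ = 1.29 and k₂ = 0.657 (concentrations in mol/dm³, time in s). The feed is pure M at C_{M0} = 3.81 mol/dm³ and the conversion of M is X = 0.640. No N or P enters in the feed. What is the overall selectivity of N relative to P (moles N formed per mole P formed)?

2.69

Exit C_M = C_{M0}(1−X) = 3.81×0.360 = 1.372 mol/dm³.
Rates in a CSTR are evaluated at the outlet concentration: r_N = 1.29×1.372^2 = 2.427, r_P = 0.657×1.372 = 0.9011.
Overall selectivity = C_N/C_P = r_Nτ/(r_Pτ) = r_N/r_P = 2.69.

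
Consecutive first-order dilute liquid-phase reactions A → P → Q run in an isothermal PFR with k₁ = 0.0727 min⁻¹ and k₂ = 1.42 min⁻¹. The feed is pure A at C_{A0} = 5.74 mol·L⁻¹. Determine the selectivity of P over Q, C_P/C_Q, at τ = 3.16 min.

The intermediate concentration in a first-order A→B→C sequence is C_P = k₁C_{A0}(e^(−k₁τ) − e^(−k₂τ))/(k₂−k₁).
e^(−k₁τ) = e^(−0.0727×3.16) = e^(−0.2297) = 0.7947; e^(−k₂τ) = e^(−4.487) = 0.01125.
C_P = 0.0727×5.74/(1.42−0.0727) × (0.7947−0.01125) = 0.3097×0.7835 = 0.2427 mol·L⁻¹.
C_A = C_{A0}e^(−k₁τ) = 4.562 mol·L⁻¹, so C_Q = C_{A0}−C_A−C_P = 0.9355 mol·L⁻¹; C_P/C_Q = 0.259.

0.259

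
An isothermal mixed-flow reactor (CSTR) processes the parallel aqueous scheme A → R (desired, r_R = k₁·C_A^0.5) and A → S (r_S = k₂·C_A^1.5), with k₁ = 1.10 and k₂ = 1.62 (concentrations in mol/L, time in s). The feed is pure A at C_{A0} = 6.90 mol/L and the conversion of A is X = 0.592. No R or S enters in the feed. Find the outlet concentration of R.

0.794 mol/L

Exit C_A = C_{A0}(1−X) = 6.90×0.408 = 2.815 mol/L.
A CSTR operates uniformly at the exit composition, giving r_R = 1.846 and r_S = 7.652 (each k·C_A^n at C_A = 2.815).
Fraction of consumed A going to R: r_R/(r_R+r_S) = 0.1943.
C_R = 0.1943·C_{A0}·X = 0.1943×6.90×0.592 = 0.794 mol/L.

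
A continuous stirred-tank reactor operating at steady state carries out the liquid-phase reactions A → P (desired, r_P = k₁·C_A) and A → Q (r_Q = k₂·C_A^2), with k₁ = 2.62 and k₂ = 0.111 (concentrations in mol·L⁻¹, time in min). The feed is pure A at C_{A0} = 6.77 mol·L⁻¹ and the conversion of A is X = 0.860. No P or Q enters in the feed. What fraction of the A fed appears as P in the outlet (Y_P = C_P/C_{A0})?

0.827

Exit C_A = C_{A0}(1−X) = 6.77×0.140 = 0.9478 mol·L⁻¹.
Rates in a CSTR are evaluated at the outlet concentration: r_P = 2.62×0.9478 = 2.483, r_Q = 0.111×0.9478^2 = 0.09971.
Fraction of consumed A going to P: r_P/(r_P+r_Q) = 0.9614.
C_P = 0.9614·C_{A0}·X = 0.9614×6.77×0.860 = 5.60 mol·L⁻¹; Y_P = C_P/C_{A0} = 0.827.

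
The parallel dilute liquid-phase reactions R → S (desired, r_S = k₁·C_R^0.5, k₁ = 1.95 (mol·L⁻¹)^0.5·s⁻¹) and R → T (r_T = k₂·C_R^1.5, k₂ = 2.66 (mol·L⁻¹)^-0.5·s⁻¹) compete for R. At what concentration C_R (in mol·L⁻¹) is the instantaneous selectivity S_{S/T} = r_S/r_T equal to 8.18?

S_{S/T} = (k₁/k₂)·C_R⁻¹ ⇒ C_R = (S·k₂/k₁)^(-1).
= (8.18×2.66/1.95)^(-1) = (11.16)^(-1) = 0.0896 mol·L⁻¹.

0.0896 mol·L⁻¹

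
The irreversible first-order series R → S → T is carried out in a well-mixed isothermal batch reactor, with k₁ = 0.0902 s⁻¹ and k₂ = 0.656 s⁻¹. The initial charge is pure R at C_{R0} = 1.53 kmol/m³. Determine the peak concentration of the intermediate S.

At the optimum, C_{S,max}/C_{R0} = (k₁/k₂)^[k₂/(k₂−k₁)].
= (0.0902/0.656)^(0.656/(0.656−0.0902)) = (0.1375)^(1.159) = 0.1002.
C_{S,max} = 0.1002×1.53 = 0.153 kmol/m³.

0.153 kmol/m³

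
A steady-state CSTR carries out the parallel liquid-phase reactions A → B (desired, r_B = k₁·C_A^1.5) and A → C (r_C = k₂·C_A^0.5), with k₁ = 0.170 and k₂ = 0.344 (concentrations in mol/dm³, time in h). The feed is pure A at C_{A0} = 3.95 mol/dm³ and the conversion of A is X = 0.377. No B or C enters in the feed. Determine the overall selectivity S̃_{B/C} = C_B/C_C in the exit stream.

Exit C_A = C_{A0}(1−X) = 3.95×0.623 = 2.461 mol/dm³.
In a CSTR the entire volume is at exit conditions, so r_B = 0.170×2.461^1.5 = 0.6563 and r_C = 0.344×2.461^0.5 = 0.5396.
Overall selectivity = C_B/C_C = r_Bτ/(r_Cτ) = r_B/r_C = 1.22.

1.22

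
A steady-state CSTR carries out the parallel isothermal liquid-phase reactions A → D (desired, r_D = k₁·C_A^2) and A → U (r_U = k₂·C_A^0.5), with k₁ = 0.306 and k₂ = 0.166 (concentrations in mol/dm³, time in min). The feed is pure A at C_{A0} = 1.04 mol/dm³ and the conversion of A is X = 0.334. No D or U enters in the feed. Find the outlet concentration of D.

Exit C_A = C_{A0}(1−X) = 1.04×0.666 = 0.6926 mol/dm³.
Rates in a CSTR are evaluated at the outlet concentration: r_D = 0.306×0.6926^2 = 0.1468, r_U = 0.166×0.6926^0.5 = 0.1382.
Fraction of consumed A going to D: r_D/(r_D+r_U) = 0.5152.
C_D = 0.5152·C_{A0}·X = 0.5152×1.04×0.334 = 0.179 mol/dm³.

0.179 mol/dm³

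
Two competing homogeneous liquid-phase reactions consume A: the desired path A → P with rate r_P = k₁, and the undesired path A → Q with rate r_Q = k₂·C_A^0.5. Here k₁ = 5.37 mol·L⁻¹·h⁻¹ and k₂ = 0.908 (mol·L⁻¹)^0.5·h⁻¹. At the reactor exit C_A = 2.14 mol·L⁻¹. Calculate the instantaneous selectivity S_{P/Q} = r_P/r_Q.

S_{P/Q} = r_P/r_Q = (k₁)/(k₂·C_A^0.5) = (k₁/k₂)·C_A^-0.5.
= (5.37) / (0.908×2.140^0.5) = 5.370/1.328 = 4.04.

4.04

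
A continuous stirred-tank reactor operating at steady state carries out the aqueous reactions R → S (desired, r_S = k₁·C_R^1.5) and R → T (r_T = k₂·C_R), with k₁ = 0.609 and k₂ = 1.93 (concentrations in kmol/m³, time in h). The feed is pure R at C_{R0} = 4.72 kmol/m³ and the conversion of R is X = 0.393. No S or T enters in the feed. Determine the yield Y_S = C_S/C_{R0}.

Exit C_R = C_{R0}(1−X) = 4.72×0.607 = 2.865 kmol/m³.
In a CSTR the entire volume is at exit conditions, so r_S = 0.609×2.865^1.5 = 2.953 and r_T = 1.93×2.865 = 5.530.
Fraction of consumed R going to S: r_S/(r_S+r_T) = 0.3482.
C_S = 0.3482·C_{R0}·X = 0.3482×4.72×0.393 = 0.646 kmol/m³; Y_S = C_S/C_{R0} = 0.137.

0.137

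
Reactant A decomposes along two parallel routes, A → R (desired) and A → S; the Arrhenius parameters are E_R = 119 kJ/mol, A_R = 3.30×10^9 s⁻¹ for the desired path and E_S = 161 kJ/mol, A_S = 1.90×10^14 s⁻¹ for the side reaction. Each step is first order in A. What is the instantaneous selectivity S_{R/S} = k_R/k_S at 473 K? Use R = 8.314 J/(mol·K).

k_R/k_S = (A_R/A_S)·exp[−(E_R−E_S)/(RT)] = (A_R/A_S)·exp[(E_S−E_R)/(RT)].
(E_S−E_R)/(RT) = (161−119)×10³/(8.314×473) = 42000/3933 = 10.68.
k_R/k_S = (3.30×10^9/1.90×10^14)·exp(10.68) = 1.737×10^-5 × 43485 = 0.755.

0.755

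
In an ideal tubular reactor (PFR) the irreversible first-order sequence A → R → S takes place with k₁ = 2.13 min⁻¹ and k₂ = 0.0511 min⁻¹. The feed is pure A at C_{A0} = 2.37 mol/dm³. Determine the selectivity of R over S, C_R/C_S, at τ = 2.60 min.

The intermediate concentration in a first-order A→B→C sequence is C_R = k₁C_{A0}(e^(−k₁τ) − e^(−k₂τ))/(k₂−k₁).
e^(−k₁τ) = e^(−2.13×2.60) = e^(−5.538) = 0.003934; e^(−k₂τ) = e^(−0.1329) = 0.8756.
C_R = 2.13×2.37/(0.0511−2.13) × (0.003934−0.8756) = (-2.428)×(-0.8717) = 2.117 mol/dm³.
C_A = C_{A0}e^(−k₁τ) = 0.009324 mol/dm³, so C_S = C_{A0}−C_A−C_R = 0.2441 mol/dm³; C_R/C_S = 8.67.

8.67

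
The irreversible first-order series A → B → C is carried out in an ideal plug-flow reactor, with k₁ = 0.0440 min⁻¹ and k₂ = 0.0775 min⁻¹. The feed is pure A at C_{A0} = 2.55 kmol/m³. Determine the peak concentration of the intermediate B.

0.688 kmol/m³

Evaluating C_B at τ_opt = ln(k₂/k₁)/(k₂−k₁) gives C_{B,max}/C_{A0} = (k₁/k₂)^[k₂/(k₂−k₁)].
= (0.0440/0.0775)^(0.0775/(0.0775−0.0440)) = (0.5677)^(2.313) = 0.2699.
C_{B,max} = 0.2699×2.55 = 0.688 kmol/m³.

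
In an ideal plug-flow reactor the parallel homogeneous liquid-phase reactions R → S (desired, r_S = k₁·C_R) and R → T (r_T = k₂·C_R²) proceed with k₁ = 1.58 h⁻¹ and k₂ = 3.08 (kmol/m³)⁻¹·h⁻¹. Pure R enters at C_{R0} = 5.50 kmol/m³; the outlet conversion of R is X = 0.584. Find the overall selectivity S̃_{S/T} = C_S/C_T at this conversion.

0.139

C_R = C_{R0}(1−X) = 2.288 kmol/m³.
Along a PFR/batch, dC_S/dC_R = −r_S/(r_S+r_T) = −k₁/(k₁+k₂·C_R).
Integrating from C_{R0} to C_R: C_S = (1.58/3.08)·ln[(1.58+3.08·5.50)/(1.58+3.08·2.29)] = 0.5130·ln(18.52/8.627) = 0.3919 kmol/m³.
C_T = (C_{R0}−C_R)−C_S = 2.820 kmol/m³; S̃_{S/T} = 0.3919/2.820 = 0.139.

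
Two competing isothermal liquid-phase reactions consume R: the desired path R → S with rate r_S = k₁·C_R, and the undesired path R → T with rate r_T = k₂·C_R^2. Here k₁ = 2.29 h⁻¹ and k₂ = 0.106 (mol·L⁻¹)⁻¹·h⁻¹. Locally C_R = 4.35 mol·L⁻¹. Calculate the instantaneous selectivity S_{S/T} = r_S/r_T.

4.97

S_{S/T} = r_S/r_T = (k₁·C_R)/(k₂·C_R^2) = (k₁/k₂)·C_R⁻¹.
= (2.29×4.350) / (0.106×4.350^2) = 9.961/2.006 = 4.97.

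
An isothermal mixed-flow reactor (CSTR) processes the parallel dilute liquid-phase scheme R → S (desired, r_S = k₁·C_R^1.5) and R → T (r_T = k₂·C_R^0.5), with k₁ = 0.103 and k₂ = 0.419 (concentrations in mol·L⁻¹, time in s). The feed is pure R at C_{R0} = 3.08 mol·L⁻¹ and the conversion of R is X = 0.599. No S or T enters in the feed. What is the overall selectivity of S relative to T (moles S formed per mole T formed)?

0.304

Exit C_R = C_{R0}(1−X) = 3.08×0.401 = 1.235 mol·L⁻¹.
Rates in a CSTR are evaluated at the outlet concentration: r_S = 0.103×1.235^1.5 = 0.1414, r_T = 0.419×1.235^0.5 = 0.4657.
Overall selectivity = C_S/C_T = r_Sτ/(r_Tτ) = r_S/r_T = 0.304.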